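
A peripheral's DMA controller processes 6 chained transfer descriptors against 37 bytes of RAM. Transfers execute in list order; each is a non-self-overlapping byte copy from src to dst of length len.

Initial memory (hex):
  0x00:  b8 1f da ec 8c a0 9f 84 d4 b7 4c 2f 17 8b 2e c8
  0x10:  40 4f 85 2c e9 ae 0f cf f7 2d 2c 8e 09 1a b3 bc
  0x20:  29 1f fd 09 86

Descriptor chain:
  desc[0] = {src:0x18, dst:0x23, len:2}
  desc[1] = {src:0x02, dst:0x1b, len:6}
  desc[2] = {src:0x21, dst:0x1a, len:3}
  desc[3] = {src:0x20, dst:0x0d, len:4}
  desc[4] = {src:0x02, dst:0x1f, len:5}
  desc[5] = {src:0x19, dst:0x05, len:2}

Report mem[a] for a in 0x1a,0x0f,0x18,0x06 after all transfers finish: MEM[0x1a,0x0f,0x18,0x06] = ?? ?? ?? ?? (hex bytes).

D0: mem[0x23..0x24] <- [f7 2d]
D1: mem[0x1b..0x20] <- [da ec 8c a0 9f 84]
D2: mem[0x1a..0x1c] <- [1f fd f7]
D3: mem[0x0d..0x10] <- [84 1f fd f7]
D4: mem[0x1f..0x23] <- [da ec 8c a0 9f]
D5: mem[0x05..0x06] <- [2d 1f]
query mem[0x1a]=0x1f, mem[0x0f]=0xfd, mem[0x18]=0xf7, mem[0x06]=0x1f

MEM[0x1a,0x0f,0x18,0x06] = 1f fd f7 1f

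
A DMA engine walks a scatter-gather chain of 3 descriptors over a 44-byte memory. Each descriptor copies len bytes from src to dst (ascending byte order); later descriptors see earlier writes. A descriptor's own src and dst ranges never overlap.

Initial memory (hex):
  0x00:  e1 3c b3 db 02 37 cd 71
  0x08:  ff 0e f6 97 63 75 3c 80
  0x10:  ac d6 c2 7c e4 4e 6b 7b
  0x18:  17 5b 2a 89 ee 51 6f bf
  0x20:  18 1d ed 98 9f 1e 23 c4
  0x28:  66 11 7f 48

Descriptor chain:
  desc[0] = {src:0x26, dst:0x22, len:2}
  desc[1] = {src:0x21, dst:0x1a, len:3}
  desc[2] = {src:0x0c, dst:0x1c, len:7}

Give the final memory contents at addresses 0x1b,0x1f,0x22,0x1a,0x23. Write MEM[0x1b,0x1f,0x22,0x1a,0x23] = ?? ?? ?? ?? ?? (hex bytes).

#0 dst[0x22+2] := {0x23,0xc4}
#1 dst[0x1a+3] := {0x1d,0x23,0xc4}
#2 dst[0x1c+7] := {0x63,0x75,0x3c,0x80,0xac,0xd6,0xc2}
query mem[0x1b]=0x23, mem[0x1f]=0x80, mem[0x22]=0xc2, mem[0x1a]=0x1d, mem[0x23]=0xc4

MEM[0x1b,0x1f,0x22,0x1a,0x23] = 23 80 c2 1d c4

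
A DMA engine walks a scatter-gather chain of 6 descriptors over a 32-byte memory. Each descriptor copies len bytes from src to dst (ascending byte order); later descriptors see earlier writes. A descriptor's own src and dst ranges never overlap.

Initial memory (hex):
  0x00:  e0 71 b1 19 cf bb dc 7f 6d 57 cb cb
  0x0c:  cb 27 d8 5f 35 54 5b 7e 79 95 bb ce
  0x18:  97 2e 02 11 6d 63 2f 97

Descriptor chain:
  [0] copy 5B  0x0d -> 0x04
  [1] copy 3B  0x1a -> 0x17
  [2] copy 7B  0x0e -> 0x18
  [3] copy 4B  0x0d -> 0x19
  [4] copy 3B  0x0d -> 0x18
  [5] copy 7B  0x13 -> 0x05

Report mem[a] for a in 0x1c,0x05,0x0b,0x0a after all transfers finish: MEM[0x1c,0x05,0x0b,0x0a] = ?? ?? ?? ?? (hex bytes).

MEM[0x1c,0x05,0x0b,0x0a] = 35 7e d8 27

D0: mem[0x04..0x08] <- [27 d8 5f 35 54]
D1: mem[0x17..0x19] <- [02 11 6d]
D2: mem[0x18..0x1e] <- [d8 5f 35 54 5b 7e 79]
D3: mem[0x19..0x1c] <- [27 d8 5f 35]
D4: mem[0x18..0x1a] <- [27 d8 5f]
D5: mem[0x05..0x0b] <- [7e 79 95 bb 02 27 d8]
query mem[0x1c]=0x35, mem[0x05]=0x7e, mem[0x0b]=0xd8, mem[0x0a]=0x27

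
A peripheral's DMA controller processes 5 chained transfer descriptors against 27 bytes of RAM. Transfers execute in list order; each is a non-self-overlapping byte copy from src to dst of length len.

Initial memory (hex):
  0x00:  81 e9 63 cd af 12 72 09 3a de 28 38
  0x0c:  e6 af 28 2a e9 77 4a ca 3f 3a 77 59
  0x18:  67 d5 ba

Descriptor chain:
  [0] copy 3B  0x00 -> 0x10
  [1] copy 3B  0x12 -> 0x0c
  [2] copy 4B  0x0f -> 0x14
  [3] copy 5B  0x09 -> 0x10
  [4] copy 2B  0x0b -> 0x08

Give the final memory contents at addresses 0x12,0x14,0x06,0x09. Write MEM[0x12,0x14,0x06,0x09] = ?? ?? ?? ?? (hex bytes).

  after D0: wrote 3B at 0x10 = 81e963
  after D1: wrote 3B at 0x0c = 63ca3f
  after D2: wrote 4B at 0x14 = 2a81e963
  after D3: wrote 5B at 0x10 = de283863ca
  after D4: wrote 2B at 0x08 = 3863
query mem[0x12]=0x38, mem[0x14]=0xca, mem[0x06]=0x72, mem[0x09]=0x63

MEM[0x12,0x14,0x06,0x09] = 38 ca 72 63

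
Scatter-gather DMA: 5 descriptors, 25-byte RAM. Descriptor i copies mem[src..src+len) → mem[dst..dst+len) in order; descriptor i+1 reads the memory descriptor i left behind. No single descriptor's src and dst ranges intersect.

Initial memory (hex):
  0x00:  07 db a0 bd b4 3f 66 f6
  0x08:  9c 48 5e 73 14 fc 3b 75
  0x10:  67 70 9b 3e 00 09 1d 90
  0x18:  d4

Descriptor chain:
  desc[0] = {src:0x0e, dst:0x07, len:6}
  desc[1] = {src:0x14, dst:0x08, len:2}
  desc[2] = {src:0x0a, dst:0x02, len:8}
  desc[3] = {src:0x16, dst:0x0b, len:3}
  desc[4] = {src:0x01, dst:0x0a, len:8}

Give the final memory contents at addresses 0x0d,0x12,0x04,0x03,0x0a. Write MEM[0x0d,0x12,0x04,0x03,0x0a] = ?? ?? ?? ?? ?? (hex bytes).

MEM[0x0d,0x12,0x04,0x03,0x0a] = 3e 9b 3e 9b db

  after D0: wrote 6B at 0x07 = 3b7567709b3e
  after D1: wrote 2B at 0x08 = 0009
  after D2: wrote 8B at 0x02 = 709b3efc3b756770
  after D3: wrote 3B at 0x0b = 1d90d4
  after D4: wrote 8B at 0x0a = db709b3efc3b7567
query mem[0x0d]=0x3e, mem[0x12]=0x9b, mem[0x04]=0x3e, mem[0x03]=0x9b, mem[0x0a]=0xdb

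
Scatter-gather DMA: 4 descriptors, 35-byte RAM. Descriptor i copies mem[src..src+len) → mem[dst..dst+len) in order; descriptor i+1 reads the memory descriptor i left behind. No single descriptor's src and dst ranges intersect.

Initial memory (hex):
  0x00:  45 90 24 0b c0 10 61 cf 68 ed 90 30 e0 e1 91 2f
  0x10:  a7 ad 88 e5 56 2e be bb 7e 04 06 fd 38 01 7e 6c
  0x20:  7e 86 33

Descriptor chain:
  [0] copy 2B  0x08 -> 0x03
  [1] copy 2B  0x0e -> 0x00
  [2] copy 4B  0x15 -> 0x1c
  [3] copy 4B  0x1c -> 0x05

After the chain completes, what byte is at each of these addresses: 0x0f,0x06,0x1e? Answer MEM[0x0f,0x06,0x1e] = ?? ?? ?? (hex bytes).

MEM[0x0f,0x06,0x1e] = 2f be bb

D0: mem[0x03..0x04] <- [68 ed]
D1: mem[0x00..0x01] <- [91 2f]
D2: mem[0x1c..0x1f] <- [2e be bb 7e]
D3: mem[0x05..0x08] <- [2e be bb 7e]
query mem[0x0f]=0x2f, mem[0x06]=0xbe, mem[0x1e]=0xbb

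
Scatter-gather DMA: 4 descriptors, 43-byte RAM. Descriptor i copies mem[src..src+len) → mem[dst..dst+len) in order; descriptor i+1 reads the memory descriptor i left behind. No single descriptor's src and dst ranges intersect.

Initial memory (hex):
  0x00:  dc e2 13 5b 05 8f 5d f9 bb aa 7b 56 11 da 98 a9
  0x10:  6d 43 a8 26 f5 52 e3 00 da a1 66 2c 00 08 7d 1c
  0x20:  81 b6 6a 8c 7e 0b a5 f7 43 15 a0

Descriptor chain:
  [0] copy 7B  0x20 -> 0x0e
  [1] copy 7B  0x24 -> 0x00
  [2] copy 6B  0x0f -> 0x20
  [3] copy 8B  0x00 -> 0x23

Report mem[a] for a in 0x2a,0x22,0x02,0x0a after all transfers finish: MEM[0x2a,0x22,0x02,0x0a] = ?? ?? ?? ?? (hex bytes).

D0: mem[0x0e..0x14] <- [81 b6 6a 8c 7e 0b a5]
D1: mem[0x00..0x06] <- [7e 0b a5 f7 43 15 a0]
D2: mem[0x20..0x25] <- [b6 6a 8c 7e 0b a5]
D3: mem[0x23..0x2a] <- [7e 0b a5 f7 43 15 a0 f9]
query mem[0x2a]=0xf9, mem[0x22]=0x8c, mem[0x02]=0xa5, mem[0x0a]=0x7b

MEM[0x2a,0x22,0x02,0x0a] = f9 8c a5 7b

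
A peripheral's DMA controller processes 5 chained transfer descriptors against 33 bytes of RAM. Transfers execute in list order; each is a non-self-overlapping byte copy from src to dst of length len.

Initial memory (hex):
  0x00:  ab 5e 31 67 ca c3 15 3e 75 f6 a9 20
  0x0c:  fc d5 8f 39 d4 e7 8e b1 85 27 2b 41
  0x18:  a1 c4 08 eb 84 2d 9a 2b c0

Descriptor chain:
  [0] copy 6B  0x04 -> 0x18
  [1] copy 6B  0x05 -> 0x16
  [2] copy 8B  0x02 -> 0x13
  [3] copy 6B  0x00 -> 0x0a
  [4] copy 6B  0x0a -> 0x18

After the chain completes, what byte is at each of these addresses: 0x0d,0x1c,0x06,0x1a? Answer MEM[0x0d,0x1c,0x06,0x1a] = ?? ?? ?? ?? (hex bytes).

MEM[0x0d,0x1c,0x06,0x1a] = 67 ca 15 31

D0: mem[0x18..0x1d] <- [ca c3 15 3e 75 f6]
D1: mem[0x16..0x1b] <- [c3 15 3e 75 f6 a9]
D2: mem[0x13..0x1a] <- [31 67 ca c3 15 3e 75 f6]
D3: mem[0x0a..0x0f] <- [ab 5e 31 67 ca c3]
D4: mem[0x18..0x1d] <- [ab 5e 31 67 ca c3]
query mem[0x0d]=0x67, mem[0x1c]=0xca, mem[0x06]=0x15, mem[0x1a]=0x31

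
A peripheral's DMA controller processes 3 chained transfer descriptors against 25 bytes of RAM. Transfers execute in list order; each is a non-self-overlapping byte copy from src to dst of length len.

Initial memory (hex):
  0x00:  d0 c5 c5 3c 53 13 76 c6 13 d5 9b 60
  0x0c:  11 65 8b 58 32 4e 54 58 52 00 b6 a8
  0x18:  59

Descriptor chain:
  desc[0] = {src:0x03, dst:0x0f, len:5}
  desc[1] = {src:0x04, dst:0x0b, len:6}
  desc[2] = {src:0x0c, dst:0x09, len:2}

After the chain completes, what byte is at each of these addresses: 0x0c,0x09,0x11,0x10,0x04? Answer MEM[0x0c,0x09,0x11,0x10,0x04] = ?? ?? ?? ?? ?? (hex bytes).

#0 dst[0x0f+5] := {0x3c,0x53,0x13,0x76,0xc6}
#1 dst[0x0b+6] := {0x53,0x13,0x76,0xc6,0x13,0xd5}
#2 dst[0x09+2] := {0x13,0x76}
query mem[0x0c]=0x13, mem[0x09]=0x13, mem[0x11]=0x13, mem[0x10]=0xd5, mem[0x04]=0x53

MEM[0x0c,0x09,0x11,0x10,0x04] = 13 13 13 d5 53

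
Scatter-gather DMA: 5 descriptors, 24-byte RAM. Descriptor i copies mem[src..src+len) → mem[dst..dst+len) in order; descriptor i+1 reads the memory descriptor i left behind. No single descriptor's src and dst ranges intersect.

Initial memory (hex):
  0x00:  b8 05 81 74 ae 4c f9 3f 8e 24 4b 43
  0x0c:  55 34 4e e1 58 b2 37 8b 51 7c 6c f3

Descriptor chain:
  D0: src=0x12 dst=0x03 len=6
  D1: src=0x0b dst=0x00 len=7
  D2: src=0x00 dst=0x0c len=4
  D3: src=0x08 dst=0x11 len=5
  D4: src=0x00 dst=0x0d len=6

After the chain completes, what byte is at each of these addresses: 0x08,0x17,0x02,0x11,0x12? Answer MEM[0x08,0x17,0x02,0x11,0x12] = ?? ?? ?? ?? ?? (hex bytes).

MEM[0x08,0x17,0x02,0x11,0x12] = f3 f3 34 e1 58

D0: mem[0x03..0x08] <- [37 8b 51 7c 6c f3]
D1: mem[0x00..0x06] <- [43 55 34 4e e1 58 b2]
D2: mem[0x0c..0x0f] <- [43 55 34 4e]
D3: mem[0x11..0x15] <- [f3 24 4b 43 43]
D4: mem[0x0d..0x12] <- [43 55 34 4e e1 58]
query mem[0x08]=0xf3, mem[0x17]=0xf3, mem[0x02]=0x34, mem[0x11]=0xe1, mem[0x12]=0x58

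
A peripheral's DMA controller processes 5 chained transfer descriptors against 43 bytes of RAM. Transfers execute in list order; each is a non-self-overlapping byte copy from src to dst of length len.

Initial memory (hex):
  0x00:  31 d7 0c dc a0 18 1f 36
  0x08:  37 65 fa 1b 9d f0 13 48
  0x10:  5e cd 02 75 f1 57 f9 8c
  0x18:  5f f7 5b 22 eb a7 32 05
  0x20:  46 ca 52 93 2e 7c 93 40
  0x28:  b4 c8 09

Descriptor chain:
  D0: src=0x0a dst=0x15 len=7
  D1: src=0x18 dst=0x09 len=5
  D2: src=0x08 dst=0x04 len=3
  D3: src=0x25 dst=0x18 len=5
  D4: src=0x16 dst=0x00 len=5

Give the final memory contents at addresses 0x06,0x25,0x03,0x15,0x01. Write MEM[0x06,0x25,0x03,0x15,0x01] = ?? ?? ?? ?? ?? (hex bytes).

D0: mem[0x15..0x1b] <- [fa 1b 9d f0 13 48 5e]
D1: mem[0x09..0x0d] <- [f0 13 48 5e eb]
D2: mem[0x04..0x06] <- [37 f0 13]
D3: mem[0x18..0x1c] <- [7c 93 40 b4 c8]
D4: mem[0x00..0x04] <- [1b 9d 7c 93 40]
query mem[0x06]=0x13, mem[0x25]=0x7c, mem[0x03]=0x93, mem[0x15]=0xfa, mem[0x01]=0x9d

MEM[0x06,0x25,0x03,0x15,0x01] = 13 7c 93 fa 9d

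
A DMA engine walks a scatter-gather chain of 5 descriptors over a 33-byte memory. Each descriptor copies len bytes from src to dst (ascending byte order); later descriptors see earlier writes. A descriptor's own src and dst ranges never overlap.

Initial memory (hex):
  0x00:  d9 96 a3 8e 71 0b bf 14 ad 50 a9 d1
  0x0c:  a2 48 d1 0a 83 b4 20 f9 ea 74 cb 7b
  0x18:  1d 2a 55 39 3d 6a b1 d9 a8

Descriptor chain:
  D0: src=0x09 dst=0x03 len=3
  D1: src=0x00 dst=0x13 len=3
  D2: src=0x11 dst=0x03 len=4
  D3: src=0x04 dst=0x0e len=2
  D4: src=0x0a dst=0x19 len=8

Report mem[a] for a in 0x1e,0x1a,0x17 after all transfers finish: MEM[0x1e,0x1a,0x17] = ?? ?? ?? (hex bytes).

MEM[0x1e,0x1a,0x17] = d9 d1 7b

D0: mem[0x03..0x05] <- [50 a9 d1]
D1: mem[0x13..0x15] <- [d9 96 a3]
D2: mem[0x03..0x06] <- [b4 20 d9 96]
D3: mem[0x0e..0x0f] <- [20 d9]
D4: mem[0x19..0x20] <- [a9 d1 a2 48 20 d9 83 b4]
query mem[0x1e]=0xd9, mem[0x1a]=0xd1, mem[0x17]=0x7b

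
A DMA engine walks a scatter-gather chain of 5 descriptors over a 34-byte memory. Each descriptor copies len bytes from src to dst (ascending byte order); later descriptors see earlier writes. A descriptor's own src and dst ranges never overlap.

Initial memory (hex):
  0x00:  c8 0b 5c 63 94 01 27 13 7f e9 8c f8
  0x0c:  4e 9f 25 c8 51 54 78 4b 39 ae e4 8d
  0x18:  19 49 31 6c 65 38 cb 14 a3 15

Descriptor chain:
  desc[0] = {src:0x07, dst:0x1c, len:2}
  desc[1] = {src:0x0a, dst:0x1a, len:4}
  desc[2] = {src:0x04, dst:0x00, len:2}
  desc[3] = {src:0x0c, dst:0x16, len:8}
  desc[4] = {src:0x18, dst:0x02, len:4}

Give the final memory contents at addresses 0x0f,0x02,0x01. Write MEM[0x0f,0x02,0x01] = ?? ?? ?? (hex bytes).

MEM[0x0f,0x02,0x01] = c8 25 01

[0] 0x07->0x1c len=2 : 13 7f
[1] 0x0a->0x1a len=4 : 8c f8 4e 9f
[2] 0x04->0x00 len=2 : 94 01
[3] 0x0c->0x16 len=8 : 4e 9f 25 c8 51 54 78 4b
[4] 0x18->0x02 len=4 : 25 c8 51 54
query mem[0x0f]=0xc8, mem[0x02]=0x25, mem[0x01]=0x01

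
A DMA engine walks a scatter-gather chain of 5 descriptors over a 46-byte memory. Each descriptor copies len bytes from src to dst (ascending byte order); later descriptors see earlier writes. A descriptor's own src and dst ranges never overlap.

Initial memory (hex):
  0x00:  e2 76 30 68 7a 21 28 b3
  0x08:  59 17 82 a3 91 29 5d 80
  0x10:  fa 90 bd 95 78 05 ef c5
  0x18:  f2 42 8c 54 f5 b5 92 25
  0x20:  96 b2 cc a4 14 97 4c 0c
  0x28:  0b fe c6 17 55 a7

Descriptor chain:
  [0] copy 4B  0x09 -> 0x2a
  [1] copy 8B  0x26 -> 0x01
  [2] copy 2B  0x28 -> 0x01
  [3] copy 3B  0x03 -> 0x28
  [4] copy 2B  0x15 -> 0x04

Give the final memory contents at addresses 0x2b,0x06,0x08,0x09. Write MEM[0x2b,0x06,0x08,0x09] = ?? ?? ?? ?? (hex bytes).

D0: mem[0x2a..0x2d] <- [17 82 a3 91]
D1: mem[0x01..0x08] <- [4c 0c 0b fe 17 82 a3 91]
D2: mem[0x01..0x02] <- [0b fe]
D3: mem[0x28..0x2a] <- [0b fe 17]
D4: mem[0x04..0x05] <- [05 ef]
query mem[0x2b]=0x82, mem[0x06]=0x82, mem[0x08]=0x91, mem[0x09]=0x17

MEM[0x2b,0x06,0x08,0x09] = 82 82 91 17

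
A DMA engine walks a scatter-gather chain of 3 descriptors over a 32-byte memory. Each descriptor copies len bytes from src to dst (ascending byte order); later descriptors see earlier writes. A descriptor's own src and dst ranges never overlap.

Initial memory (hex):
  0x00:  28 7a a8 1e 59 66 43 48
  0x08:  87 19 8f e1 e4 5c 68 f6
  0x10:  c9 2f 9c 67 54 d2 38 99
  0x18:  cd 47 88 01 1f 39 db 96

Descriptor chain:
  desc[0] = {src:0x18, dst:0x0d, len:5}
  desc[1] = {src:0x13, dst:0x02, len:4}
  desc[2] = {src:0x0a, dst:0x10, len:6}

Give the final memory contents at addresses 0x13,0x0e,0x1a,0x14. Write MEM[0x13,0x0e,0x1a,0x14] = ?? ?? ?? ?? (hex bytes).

  after D0: wrote 5B at 0x0d = cd4788011f
  after D1: wrote 4B at 0x02 = 6754d238
  after D2: wrote 6B at 0x10 = 8fe1e4cd4788
query mem[0x13]=0xcd, mem[0x0e]=0x47, mem[0x1a]=0x88, mem[0x14]=0x47

MEM[0x13,0x0e,0x1a,0x14] = cd 47 88 47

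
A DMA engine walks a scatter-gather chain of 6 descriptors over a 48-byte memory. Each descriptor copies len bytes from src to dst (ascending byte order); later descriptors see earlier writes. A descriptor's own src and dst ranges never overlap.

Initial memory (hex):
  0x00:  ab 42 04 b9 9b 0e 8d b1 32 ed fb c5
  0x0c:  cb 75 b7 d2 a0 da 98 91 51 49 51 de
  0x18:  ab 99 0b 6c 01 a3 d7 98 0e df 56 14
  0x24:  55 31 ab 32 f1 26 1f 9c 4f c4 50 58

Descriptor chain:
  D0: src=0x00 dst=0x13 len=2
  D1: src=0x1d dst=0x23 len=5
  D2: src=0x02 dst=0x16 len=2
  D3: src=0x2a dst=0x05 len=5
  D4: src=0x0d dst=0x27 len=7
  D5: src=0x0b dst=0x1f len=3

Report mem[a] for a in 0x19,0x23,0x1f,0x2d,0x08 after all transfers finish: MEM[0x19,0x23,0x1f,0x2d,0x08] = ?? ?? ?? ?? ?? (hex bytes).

#0 dst[0x13+2] := {0xab,0x42}
#1 dst[0x23+5] := {0xa3,0xd7,0x98,0x0e,0xdf}
#2 dst[0x16+2] := {0x04,0xb9}
#3 dst[0x05+5] := {0x1f,0x9c,0x4f,0xc4,0x50}
#4 dst[0x27+7] := {0x75,0xb7,0xd2,0xa0,0xda,0x98,0xab}
#5 dst[0x1f+3] := {0xc5,0xcb,0x75}
query mem[0x19]=0x99, mem[0x23]=0xa3, mem[0x1f]=0xc5, mem[0x2d]=0xab, mem[0x08]=0xc4

MEM[0x19,0x23,0x1f,0x2d,0x08] = 99 a3 c5 ab c4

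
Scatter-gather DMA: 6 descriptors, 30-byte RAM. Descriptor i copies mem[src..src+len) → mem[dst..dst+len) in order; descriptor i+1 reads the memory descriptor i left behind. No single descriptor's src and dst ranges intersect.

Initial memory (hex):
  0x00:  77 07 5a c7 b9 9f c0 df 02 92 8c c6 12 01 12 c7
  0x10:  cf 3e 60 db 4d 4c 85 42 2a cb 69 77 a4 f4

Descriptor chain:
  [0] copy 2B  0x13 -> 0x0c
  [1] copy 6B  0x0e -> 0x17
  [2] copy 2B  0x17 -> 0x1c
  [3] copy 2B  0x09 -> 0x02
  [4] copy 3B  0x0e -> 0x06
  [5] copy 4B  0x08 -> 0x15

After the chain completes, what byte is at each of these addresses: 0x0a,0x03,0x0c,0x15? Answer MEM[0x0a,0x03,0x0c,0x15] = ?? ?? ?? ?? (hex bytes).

[0] 0x13->0x0c len=2 : db 4d
[1] 0x0e->0x17 len=6 : 12 c7 cf 3e 60 db
[2] 0x17->0x1c len=2 : 12 c7
[3] 0x09->0x02 len=2 : 92 8c
[4] 0x0e->0x06 len=3 : 12 c7 cf
[5] 0x08->0x15 len=4 : cf 92 8c c6
query mem[0x0a]=0x8c, mem[0x03]=0x8c, mem[0x0c]=0xdb, mem[0x15]=0xcf

MEM[0x0a,0x03,0x0c,0x15] = 8c 8c db cf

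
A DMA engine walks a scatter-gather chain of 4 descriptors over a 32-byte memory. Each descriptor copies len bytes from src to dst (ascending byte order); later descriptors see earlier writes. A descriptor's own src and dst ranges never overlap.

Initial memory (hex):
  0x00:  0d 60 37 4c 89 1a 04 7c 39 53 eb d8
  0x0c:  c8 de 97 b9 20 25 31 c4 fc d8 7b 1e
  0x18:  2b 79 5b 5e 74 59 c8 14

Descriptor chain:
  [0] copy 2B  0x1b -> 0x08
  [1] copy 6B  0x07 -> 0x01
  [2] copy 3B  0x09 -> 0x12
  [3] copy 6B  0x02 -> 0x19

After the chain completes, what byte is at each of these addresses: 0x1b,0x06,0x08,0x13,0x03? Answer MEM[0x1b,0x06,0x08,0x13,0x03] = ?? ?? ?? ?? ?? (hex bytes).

[0] 0x1b->0x08 len=2 : 5e 74
[1] 0x07->0x01 len=6 : 7c 5e 74 eb d8 c8
[2] 0x09->0x12 len=3 : 74 eb d8
[3] 0x02->0x19 len=6 : 5e 74 eb d8 c8 7c
query mem[0x1b]=0xeb, mem[0x06]=0xc8, mem[0x08]=0x5e, mem[0x13]=0xeb, mem[0x03]=0x74

MEM[0x1b,0x06,0x08,0x13,0x03] = eb c8 5e eb 74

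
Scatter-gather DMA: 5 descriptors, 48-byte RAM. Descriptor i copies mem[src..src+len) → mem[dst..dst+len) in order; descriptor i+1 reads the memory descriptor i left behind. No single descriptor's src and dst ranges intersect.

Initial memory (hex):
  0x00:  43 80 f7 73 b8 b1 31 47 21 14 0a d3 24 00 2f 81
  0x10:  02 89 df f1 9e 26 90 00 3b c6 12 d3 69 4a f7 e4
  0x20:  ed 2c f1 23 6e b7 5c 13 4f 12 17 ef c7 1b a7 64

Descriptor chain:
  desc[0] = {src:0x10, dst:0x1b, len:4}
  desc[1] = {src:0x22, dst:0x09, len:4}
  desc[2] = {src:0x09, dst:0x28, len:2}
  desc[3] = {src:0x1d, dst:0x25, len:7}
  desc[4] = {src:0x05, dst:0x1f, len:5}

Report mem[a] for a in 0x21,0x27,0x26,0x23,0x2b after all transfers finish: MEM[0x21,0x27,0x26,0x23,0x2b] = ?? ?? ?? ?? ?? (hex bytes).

MEM[0x21,0x27,0x26,0x23,0x2b] = 47 e4 f1 f1 23

[0] 0x10->0x1b len=4 : 02 89 df f1
[1] 0x22->0x09 len=4 : f1 23 6e b7
[2] 0x09->0x28 len=2 : f1 23
[3] 0x1d->0x25 len=7 : df f1 e4 ed 2c f1 23
[4] 0x05->0x1f len=5 : b1 31 47 21 f1
query mem[0x21]=0x47, mem[0x27]=0xe4, mem[0x26]=0xf1, mem[0x23]=0xf1, mem[0x2b]=0x23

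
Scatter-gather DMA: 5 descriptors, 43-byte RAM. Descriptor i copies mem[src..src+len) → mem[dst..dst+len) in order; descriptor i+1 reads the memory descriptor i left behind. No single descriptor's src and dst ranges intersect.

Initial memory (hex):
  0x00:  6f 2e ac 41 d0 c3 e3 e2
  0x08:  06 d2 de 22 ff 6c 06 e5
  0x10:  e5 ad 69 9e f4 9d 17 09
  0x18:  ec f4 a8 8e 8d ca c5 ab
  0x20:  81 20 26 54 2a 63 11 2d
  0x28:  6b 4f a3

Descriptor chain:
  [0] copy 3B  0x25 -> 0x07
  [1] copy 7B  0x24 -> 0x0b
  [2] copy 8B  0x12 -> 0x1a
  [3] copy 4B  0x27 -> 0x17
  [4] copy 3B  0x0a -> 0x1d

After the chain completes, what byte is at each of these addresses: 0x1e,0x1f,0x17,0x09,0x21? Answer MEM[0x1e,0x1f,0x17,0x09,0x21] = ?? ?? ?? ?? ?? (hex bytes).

MEM[0x1e,0x1f,0x17,0x09,0x21] = 2a 63 2d 2d f4

[0] 0x25->0x07 len=3 : 63 11 2d
[1] 0x24->0x0b len=7 : 2a 63 11 2d 6b 4f a3
[2] 0x12->0x1a len=8 : 69 9e f4 9d 17 09 ec f4
[3] 0x27->0x17 len=4 : 2d 6b 4f a3
[4] 0x0a->0x1d len=3 : de 2a 63
query mem[0x1e]=0x2a, mem[0x1f]=0x63, mem[0x17]=0x2d, mem[0x09]=0x2d, mem[0x21]=0xf4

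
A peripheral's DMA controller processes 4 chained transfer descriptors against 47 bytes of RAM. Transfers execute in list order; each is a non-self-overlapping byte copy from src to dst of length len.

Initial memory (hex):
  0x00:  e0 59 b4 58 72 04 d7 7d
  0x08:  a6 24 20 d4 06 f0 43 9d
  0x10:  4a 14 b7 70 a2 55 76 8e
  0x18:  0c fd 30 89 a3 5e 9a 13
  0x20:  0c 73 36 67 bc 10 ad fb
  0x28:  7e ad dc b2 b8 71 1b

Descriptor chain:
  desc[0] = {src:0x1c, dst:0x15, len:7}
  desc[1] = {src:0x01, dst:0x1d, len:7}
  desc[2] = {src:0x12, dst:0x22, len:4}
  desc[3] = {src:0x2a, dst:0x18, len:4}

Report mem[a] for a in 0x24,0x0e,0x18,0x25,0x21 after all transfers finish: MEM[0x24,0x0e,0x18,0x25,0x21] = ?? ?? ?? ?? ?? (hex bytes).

MEM[0x24,0x0e,0x18,0x25,0x21] = a2 43 dc a3 04

  after D0: wrote 7B at 0x15 = a35e9a130c7336
  after D1: wrote 7B at 0x1d = 59b4587204d77d
  after D2: wrote 4B at 0x22 = b770a2a3
  after D3: wrote 4B at 0x18 = dcb2b871
query mem[0x24]=0xa2, mem[0x0e]=0x43, mem[0x18]=0xdc, mem[0x25]=0xa3, mem[0x21]=0x04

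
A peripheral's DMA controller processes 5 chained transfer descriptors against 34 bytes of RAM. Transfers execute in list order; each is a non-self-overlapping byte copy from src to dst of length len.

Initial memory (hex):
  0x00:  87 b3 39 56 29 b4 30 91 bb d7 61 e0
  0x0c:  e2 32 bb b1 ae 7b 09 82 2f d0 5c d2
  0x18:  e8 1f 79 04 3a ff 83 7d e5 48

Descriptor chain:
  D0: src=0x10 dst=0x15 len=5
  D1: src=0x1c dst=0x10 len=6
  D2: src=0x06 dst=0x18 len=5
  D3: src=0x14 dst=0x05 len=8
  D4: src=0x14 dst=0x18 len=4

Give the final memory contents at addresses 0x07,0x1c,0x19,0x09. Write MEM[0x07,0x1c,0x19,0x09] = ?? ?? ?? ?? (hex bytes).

MEM[0x07,0x1c,0x19,0x09] = 7b 61 48 30

D0: mem[0x15..0x19] <- [ae 7b 09 82 2f]
D1: mem[0x10..0x15] <- [3a ff 83 7d e5 48]
D2: mem[0x18..0x1c] <- [30 91 bb d7 61]
D3: mem[0x05..0x0c] <- [e5 48 7b 09 30 91 bb d7]
D4: mem[0x18..0x1b] <- [e5 48 7b 09]
query mem[0x07]=0x7b, mem[0x1c]=0x61, mem[0x19]=0x48, mem[0x09]=0x30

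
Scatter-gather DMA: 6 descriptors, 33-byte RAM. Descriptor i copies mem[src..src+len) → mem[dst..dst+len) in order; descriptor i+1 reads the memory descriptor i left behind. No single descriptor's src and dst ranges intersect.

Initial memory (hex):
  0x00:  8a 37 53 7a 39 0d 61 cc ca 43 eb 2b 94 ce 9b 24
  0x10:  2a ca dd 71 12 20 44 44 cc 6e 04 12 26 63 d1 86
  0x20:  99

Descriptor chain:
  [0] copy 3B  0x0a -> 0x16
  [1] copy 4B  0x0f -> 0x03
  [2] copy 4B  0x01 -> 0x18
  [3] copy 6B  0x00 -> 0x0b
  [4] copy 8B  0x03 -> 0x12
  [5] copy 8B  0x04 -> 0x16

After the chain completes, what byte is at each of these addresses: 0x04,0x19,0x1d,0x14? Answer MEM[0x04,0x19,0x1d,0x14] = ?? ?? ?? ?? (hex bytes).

[0] 0x0a->0x16 len=3 : eb 2b 94
[1] 0x0f->0x03 len=4 : 24 2a ca dd
[2] 0x01->0x18 len=4 : 37 53 24 2a
[3] 0x00->0x0b len=6 : 8a 37 53 24 2a ca
[4] 0x03->0x12 len=8 : 24 2a ca dd cc ca 43 eb
[5] 0x04->0x16 len=8 : 2a ca dd cc ca 43 eb 8a
query mem[0x04]=0x2a, mem[0x19]=0xcc, mem[0x1d]=0x8a, mem[0x14]=0xca

MEM[0x04,0x19,0x1d,0x14] = 2a cc 8a ca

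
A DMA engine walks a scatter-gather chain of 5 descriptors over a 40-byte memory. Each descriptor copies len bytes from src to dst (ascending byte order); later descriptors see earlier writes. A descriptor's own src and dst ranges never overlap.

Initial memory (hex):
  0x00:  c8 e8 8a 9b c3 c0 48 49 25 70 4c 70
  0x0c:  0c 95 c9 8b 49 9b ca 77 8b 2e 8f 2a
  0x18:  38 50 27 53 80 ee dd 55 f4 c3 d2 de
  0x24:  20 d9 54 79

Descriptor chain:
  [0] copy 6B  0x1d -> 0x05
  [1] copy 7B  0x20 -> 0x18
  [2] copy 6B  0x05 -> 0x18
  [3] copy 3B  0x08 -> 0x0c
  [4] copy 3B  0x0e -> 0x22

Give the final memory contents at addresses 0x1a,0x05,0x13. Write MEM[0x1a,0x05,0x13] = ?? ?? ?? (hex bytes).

MEM[0x1a,0x05,0x13] = 55 ee 77

#0 dst[0x05+6] := {0xee,0xdd,0x55,0xf4,0xc3,0xd2}
#1 dst[0x18+7] := {0xf4,0xc3,0xd2,0xde,0x20,0xd9,0x54}
#2 dst[0x18+6] := {0xee,0xdd,0x55,0xf4,0xc3,0xd2}
#3 dst[0x0c+3] := {0xf4,0xc3,0xd2}
#4 dst[0x22+3] := {0xd2,0x8b,0x49}
query mem[0x1a]=0x55, mem[0x05]=0xee, mem[0x13]=0x77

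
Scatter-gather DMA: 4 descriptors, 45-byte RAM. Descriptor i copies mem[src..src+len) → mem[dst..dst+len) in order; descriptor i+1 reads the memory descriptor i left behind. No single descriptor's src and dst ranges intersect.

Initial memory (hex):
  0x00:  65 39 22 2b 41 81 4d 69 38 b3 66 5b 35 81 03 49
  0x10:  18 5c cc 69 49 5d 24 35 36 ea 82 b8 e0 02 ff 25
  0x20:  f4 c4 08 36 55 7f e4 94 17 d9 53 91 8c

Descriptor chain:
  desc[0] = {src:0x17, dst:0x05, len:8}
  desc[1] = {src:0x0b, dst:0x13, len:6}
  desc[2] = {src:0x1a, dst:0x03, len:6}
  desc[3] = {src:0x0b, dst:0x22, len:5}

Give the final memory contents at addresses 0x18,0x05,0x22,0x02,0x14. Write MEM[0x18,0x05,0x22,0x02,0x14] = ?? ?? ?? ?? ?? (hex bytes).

[0] 0x17->0x05 len=8 : 35 36 ea 82 b8 e0 02 ff
[1] 0x0b->0x13 len=6 : 02 ff 81 03 49 18
[2] 0x1a->0x03 len=6 : 82 b8 e0 02 ff 25
[3] 0x0b->0x22 len=5 : 02 ff 81 03 49
query mem[0x18]=0x18, mem[0x05]=0xe0, mem[0x22]=0x02, mem[0x02]=0x22, mem[0x14]=0xff

MEM[0x18,0x05,0x22,0x02,0x14] = 18 e0 02 22 ff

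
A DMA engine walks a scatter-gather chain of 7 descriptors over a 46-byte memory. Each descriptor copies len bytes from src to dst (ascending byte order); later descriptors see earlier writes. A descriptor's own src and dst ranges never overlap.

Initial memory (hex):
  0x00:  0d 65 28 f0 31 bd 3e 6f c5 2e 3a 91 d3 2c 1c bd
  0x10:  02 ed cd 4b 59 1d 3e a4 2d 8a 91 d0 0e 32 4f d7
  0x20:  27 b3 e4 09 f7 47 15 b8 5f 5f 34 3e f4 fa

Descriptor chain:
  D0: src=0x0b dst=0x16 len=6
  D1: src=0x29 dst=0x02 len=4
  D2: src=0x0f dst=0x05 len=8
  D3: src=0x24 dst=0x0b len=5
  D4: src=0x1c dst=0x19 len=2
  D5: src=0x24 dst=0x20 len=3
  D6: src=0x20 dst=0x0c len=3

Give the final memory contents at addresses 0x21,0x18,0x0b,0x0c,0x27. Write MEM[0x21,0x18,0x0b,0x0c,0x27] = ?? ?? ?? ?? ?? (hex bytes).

D0: mem[0x16..0x1b] <- [91 d3 2c 1c bd 02]
D1: mem[0x02..0x05] <- [5f 34 3e f4]
D2: mem[0x05..0x0c] <- [bd 02 ed cd 4b 59 1d 91]
D3: mem[0x0b..0x0f] <- [f7 47 15 b8 5f]
D4: mem[0x19..0x1a] <- [0e 32]
D5: mem[0x20..0x22] <- [f7 47 15]
D6: mem[0x0c..0x0e] <- [f7 47 15]
query mem[0x21]=0x47, mem[0x18]=0x2c, mem[0x0b]=0xf7, mem[0x0c]=0xf7, mem[0x27]=0xb8

MEM[0x21,0x18,0x0b,0x0c,0x27] = 47 2c f7 f7 b8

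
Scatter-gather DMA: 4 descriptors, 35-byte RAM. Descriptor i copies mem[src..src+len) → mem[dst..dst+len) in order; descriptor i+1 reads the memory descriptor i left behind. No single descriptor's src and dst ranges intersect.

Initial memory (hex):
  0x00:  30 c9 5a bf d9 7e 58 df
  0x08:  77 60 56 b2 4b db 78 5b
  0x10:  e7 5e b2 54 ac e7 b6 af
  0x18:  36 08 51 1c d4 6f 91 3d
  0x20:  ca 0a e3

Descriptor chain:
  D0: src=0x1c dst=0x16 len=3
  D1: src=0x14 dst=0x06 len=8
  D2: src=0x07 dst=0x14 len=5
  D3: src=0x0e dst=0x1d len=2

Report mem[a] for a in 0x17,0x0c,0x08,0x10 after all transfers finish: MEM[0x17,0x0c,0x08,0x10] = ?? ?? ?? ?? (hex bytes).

MEM[0x17,0x0c,0x08,0x10] = 91 51 d4 e7

D0: mem[0x16..0x18] <- [d4 6f 91]
D1: mem[0x06..0x0d] <- [ac e7 d4 6f 91 08 51 1c]
D2: mem[0x14..0x18] <- [e7 d4 6f 91 08]
D3: mem[0x1d..0x1e] <- [78 5b]
query mem[0x17]=0x91, mem[0x0c]=0x51, mem[0x08]=0xd4, mem[0x10]=0xe7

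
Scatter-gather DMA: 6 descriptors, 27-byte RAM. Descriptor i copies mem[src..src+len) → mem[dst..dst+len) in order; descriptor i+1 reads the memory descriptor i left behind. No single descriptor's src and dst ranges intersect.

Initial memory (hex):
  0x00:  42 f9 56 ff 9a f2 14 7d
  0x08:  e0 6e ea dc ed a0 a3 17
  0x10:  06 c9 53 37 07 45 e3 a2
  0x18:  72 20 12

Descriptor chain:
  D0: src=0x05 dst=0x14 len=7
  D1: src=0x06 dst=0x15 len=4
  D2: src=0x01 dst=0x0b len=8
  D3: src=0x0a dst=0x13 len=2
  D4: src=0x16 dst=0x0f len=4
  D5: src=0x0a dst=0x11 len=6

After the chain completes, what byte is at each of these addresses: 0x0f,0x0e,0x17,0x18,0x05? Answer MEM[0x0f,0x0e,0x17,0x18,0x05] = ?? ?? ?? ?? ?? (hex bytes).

MEM[0x0f,0x0e,0x17,0x18,0x05] = 7d 9a e0 6e f2

  after D0: wrote 7B at 0x14 = f2147de06eeadc
  after D1: wrote 4B at 0x15 = 147de06e
  after D2: wrote 8B at 0x0b = f956ff9af2147de0
  after D3: wrote 2B at 0x13 = eaf9
  after D4: wrote 4B at 0x0f = 7de06eea
  after D5: wrote 6B at 0x11 = eaf956ff9a7d
query mem[0x0f]=0x7d, mem[0x0e]=0x9a, mem[0x17]=0xe0, mem[0x18]=0x6e, mem[0x05]=0xf2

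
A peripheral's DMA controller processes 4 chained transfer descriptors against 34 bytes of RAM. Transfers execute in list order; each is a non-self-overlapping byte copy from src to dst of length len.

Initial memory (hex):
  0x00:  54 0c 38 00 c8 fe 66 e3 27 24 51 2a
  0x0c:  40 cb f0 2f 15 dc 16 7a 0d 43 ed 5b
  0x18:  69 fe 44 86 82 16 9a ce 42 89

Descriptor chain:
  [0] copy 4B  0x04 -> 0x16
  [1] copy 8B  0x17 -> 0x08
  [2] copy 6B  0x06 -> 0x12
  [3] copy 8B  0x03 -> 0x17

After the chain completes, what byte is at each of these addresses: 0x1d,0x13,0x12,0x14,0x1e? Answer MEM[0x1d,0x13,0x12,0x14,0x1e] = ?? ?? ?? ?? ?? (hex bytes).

MEM[0x1d,0x13,0x12,0x14,0x1e] = 66 e3 66 fe e3

#0 dst[0x16+4] := {0xc8,0xfe,0x66,0xe3}
#1 dst[0x08+8] := {0xfe,0x66,0xe3,0x44,0x86,0x82,0x16,0x9a}
#2 dst[0x12+6] := {0x66,0xe3,0xfe,0x66,0xe3,0x44}
#3 dst[0x17+8] := {0x00,0xc8,0xfe,0x66,0xe3,0xfe,0x66,0xe3}
query mem[0x1d]=0x66, mem[0x13]=0xe3, mem[0x12]=0x66, mem[0x14]=0xfe, mem[0x1e]=0xe3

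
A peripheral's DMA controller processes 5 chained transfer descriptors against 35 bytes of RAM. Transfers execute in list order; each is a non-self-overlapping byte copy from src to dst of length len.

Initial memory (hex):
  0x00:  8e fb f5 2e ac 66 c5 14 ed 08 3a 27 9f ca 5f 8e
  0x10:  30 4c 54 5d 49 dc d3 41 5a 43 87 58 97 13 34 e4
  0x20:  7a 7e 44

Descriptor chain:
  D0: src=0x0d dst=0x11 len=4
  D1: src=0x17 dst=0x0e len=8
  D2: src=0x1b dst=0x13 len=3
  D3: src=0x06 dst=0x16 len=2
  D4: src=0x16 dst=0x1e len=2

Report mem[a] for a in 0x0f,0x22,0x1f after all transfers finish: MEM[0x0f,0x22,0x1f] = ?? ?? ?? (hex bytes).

[0] 0x0d->0x11 len=4 : ca 5f 8e 30
[1] 0x17->0x0e len=8 : 41 5a 43 87 58 97 13 34
[2] 0x1b->0x13 len=3 : 58 97 13
[3] 0x06->0x16 len=2 : c5 14
[4] 0x16->0x1e len=2 : c5 14
query mem[0x0f]=0x5a, mem[0x22]=0x44, mem[0x1f]=0x14

MEM[0x0f,0x22,0x1f] = 5a 44 14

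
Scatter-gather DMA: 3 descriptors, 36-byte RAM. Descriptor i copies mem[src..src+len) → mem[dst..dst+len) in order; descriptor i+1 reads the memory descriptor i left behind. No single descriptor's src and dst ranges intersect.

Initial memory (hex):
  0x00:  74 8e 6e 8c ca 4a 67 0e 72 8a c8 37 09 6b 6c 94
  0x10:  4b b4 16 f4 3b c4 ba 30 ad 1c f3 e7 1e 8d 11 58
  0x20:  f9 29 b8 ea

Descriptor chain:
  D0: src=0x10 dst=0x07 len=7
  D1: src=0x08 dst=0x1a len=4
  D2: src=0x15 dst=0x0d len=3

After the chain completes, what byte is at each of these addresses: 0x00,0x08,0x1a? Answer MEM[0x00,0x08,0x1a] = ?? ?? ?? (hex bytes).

D0: mem[0x07..0x0d] <- [4b b4 16 f4 3b c4 ba]
D1: mem[0x1a..0x1d] <- [b4 16 f4 3b]
D2: mem[0x0d..0x0f] <- [c4 ba 30]
query mem[0x00]=0x74, mem[0x08]=0xb4, mem[0x1a]=0xb4

MEM[0x00,0x08,0x1a] = 74 b4 b4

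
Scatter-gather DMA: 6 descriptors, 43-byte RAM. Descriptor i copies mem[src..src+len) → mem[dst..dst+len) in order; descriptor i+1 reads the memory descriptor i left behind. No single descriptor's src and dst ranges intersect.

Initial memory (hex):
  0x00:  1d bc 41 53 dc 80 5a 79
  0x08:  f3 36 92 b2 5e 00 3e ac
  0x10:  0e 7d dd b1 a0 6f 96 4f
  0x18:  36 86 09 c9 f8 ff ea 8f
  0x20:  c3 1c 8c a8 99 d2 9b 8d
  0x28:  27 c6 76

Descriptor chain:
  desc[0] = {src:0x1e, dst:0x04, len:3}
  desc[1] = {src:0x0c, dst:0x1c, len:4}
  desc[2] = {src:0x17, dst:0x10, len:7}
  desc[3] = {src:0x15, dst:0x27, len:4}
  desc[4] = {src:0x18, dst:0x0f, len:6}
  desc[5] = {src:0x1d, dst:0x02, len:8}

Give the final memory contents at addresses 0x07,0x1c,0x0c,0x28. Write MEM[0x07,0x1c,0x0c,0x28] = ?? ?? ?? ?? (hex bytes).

MEM[0x07,0x1c,0x0c,0x28] = 8c 5e 5e 00

  after D0: wrote 3B at 0x04 = ea8fc3
  after D1: wrote 4B at 0x1c = 5e003eac
  after D2: wrote 7B at 0x10 = 4f368609c95e00
  after D3: wrote 4B at 0x27 = 5e004f36
  after D4: wrote 6B at 0x0f = 368609c95e00
  after D5: wrote 8B at 0x02 = 003eacc31c8ca899
query mem[0x07]=0x8c, mem[0x1c]=0x5e, mem[0x0c]=0x5e, mem[0x28]=0x00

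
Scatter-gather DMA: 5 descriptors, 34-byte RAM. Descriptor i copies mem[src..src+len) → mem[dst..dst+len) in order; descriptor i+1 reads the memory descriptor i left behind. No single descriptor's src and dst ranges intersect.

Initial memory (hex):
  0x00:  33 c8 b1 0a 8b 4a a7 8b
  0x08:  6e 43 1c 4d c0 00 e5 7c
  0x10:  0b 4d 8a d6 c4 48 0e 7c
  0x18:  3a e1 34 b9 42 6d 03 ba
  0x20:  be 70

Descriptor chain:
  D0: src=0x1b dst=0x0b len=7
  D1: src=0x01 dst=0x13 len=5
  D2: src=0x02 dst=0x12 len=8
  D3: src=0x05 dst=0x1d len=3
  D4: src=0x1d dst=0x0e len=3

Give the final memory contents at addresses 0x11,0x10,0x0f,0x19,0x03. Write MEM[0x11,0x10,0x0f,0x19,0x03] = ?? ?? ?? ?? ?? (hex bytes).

  after D0: wrote 7B at 0x0b = b9426d03babe70
  after D1: wrote 5B at 0x13 = c8b10a8b4a
  after D2: wrote 8B at 0x12 = b10a8b4aa78b6e43
  after D3: wrote 3B at 0x1d = 4aa78b
  after D4: wrote 3B at 0x0e = 4aa78b
query mem[0x11]=0x70, mem[0x10]=0x8b, mem[0x0f]=0xa7, mem[0x19]=0x43, mem[0x03]=0x0a

MEM[0x11,0x10,0x0f,0x19,0x03] = 70 8b a7 43 0a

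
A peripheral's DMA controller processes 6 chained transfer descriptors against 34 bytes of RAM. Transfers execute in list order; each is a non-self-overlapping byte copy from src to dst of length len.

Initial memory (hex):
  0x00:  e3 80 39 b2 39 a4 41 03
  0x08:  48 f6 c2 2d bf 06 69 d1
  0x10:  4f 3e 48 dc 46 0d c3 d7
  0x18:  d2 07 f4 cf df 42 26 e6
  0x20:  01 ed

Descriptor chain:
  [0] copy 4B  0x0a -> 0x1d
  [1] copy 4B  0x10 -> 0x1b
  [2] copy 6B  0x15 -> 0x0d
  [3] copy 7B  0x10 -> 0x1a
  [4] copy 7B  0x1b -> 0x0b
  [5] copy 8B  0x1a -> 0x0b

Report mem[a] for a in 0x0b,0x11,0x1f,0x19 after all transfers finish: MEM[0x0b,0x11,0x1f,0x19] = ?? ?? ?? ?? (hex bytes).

#0 dst[0x1d+4] := {0xc2,0x2d,0xbf,0x06}
#1 dst[0x1b+4] := {0x4f,0x3e,0x48,0xdc}
#2 dst[0x0d+6] := {0x0d,0xc3,0xd7,0xd2,0x07,0xf4}
#3 dst[0x1a+7] := {0xd2,0x07,0xf4,0xdc,0x46,0x0d,0xc3}
#4 dst[0x0b+7] := {0x07,0xf4,0xdc,0x46,0x0d,0xc3,0xed}
#5 dst[0x0b+8] := {0xd2,0x07,0xf4,0xdc,0x46,0x0d,0xc3,0xed}
query mem[0x0b]=0xd2, mem[0x11]=0xc3, mem[0x1f]=0x0d, mem[0x19]=0x07

MEM[0x0b,0x11,0x1f,0x19] = d2 c3 0d 07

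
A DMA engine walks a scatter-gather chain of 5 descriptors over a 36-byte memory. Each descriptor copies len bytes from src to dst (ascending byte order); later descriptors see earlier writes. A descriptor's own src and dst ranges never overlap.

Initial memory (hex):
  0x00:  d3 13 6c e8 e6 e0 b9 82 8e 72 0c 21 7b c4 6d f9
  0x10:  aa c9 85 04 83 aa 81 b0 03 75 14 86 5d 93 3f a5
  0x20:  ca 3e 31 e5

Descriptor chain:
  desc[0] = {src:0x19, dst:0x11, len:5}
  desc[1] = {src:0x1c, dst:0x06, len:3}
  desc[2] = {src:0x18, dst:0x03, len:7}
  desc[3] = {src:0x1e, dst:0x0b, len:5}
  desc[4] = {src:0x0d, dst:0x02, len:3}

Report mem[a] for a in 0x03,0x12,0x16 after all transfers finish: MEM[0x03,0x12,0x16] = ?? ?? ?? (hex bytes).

D0: mem[0x11..0x15] <- [75 14 86 5d 93]
D1: mem[0x06..0x08] <- [5d 93 3f]
D2: mem[0x03..0x09] <- [03 75 14 86 5d 93 3f]
D3: mem[0x0b..0x0f] <- [3f a5 ca 3e 31]
D4: mem[0x02..0x04] <- [ca 3e 31]
query mem[0x03]=0x3e, mem[0x12]=0x14, mem[0x16]=0x81

MEM[0x03,0x12,0x16] = 3e 14 81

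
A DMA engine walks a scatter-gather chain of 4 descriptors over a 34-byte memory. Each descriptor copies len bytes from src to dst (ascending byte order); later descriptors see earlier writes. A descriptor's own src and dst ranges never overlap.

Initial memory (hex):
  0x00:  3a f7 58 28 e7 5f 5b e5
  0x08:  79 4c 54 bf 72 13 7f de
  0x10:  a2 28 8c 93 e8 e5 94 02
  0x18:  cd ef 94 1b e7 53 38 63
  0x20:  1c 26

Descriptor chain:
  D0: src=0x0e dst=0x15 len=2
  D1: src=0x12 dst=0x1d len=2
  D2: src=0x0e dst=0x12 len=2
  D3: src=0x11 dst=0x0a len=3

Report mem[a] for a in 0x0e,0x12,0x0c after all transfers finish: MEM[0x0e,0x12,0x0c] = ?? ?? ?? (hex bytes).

MEM[0x0e,0x12,0x0c] = 7f 7f de

[0] 0x0e->0x15 len=2 : 7f de
[1] 0x12->0x1d len=2 : 8c 93
[2] 0x0e->0x12 len=2 : 7f de
[3] 0x11->0x0a len=3 : 28 7f de
query mem[0x0e]=0x7f, mem[0x12]=0x7f, mem[0x0c]=0xde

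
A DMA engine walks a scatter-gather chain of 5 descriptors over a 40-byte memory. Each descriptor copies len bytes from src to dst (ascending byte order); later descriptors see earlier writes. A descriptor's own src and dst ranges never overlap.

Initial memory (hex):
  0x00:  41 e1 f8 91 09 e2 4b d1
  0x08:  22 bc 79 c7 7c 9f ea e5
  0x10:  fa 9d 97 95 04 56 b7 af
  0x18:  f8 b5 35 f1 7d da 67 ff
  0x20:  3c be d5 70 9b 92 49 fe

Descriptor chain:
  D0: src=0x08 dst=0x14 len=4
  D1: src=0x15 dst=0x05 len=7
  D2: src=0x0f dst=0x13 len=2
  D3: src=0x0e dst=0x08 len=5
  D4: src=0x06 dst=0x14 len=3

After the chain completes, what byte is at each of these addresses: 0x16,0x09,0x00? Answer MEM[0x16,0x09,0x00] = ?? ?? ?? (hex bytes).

MEM[0x16,0x09,0x00] = ea e5 41

#0 dst[0x14+4] := {0x22,0xbc,0x79,0xc7}
#1 dst[0x05+7] := {0xbc,0x79,0xc7,0xf8,0xb5,0x35,0xf1}
#2 dst[0x13+2] := {0xe5,0xfa}
#3 dst[0x08+5] := {0xea,0xe5,0xfa,0x9d,0x97}
#4 dst[0x14+3] := {0x79,0xc7,0xea}
query mem[0x16]=0xea, mem[0x09]=0xe5, mem[0x00]=0x41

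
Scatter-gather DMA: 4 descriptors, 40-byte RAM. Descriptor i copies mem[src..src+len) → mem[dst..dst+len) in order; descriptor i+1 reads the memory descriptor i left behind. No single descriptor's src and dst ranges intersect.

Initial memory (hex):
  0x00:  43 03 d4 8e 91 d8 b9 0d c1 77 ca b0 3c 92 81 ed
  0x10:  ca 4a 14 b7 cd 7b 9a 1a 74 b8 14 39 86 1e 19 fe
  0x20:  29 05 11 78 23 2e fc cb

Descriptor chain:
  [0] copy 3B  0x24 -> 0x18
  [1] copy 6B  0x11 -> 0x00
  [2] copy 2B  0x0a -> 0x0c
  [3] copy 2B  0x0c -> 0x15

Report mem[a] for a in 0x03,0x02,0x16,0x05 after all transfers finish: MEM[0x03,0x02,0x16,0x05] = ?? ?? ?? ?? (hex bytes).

  after D0: wrote 3B at 0x18 = 232efc
  after D1: wrote 6B at 0x00 = 4a14b7cd7b9a
  after D2: wrote 2B at 0x0c = cab0
  after D3: wrote 2B at 0x15 = cab0
query mem[0x03]=0xcd, mem[0x02]=0xb7, mem[0x16]=0xb0, mem[0x05]=0x9a

MEM[0x03,0x02,0x16,0x05] = cd b7 b0 9a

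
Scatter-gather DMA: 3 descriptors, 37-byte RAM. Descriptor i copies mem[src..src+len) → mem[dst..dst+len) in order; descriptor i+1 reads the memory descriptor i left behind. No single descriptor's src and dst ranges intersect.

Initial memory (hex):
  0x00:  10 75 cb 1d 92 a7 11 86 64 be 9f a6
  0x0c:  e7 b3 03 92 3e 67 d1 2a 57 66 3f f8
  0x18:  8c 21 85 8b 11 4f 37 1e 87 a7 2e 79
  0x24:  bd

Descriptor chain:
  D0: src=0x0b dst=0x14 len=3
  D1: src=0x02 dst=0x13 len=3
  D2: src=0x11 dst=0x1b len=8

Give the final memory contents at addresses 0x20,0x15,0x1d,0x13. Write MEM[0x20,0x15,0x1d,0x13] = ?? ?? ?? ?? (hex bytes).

D0: mem[0x14..0x16] <- [a6 e7 b3]
D1: mem[0x13..0x15] <- [cb 1d 92]
D2: mem[0x1b..0x22] <- [67 d1 cb 1d 92 b3 f8 8c]
query mem[0x20]=0xb3, mem[0x15]=0x92, mem[0x1d]=0xcb, mem[0x13]=0xcb

MEM[0x20,0x15,0x1d,0x13] = b3 92 cb cb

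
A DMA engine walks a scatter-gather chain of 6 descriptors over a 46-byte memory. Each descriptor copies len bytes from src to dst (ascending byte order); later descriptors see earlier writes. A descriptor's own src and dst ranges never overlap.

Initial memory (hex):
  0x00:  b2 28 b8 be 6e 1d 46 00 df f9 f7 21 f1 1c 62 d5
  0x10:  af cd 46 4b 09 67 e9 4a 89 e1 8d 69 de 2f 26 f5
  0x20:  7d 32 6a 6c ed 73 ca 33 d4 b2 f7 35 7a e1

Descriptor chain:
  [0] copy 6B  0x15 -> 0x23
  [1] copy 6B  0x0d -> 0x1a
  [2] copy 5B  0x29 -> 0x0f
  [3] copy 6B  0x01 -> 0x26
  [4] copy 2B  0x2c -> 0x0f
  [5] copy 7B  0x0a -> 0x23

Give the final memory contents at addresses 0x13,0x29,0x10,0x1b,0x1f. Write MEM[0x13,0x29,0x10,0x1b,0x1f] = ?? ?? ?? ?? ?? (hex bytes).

MEM[0x13,0x29,0x10,0x1b,0x1f] = e1 e1 e1 62 46

D0: mem[0x23..0x28] <- [67 e9 4a 89 e1 8d]
D1: mem[0x1a..0x1f] <- [1c 62 d5 af cd 46]
D2: mem[0x0f..0x13] <- [b2 f7 35 7a e1]
D3: mem[0x26..0x2b] <- [28 b8 be 6e 1d 46]
D4: mem[0x0f..0x10] <- [7a e1]
D5: mem[0x23..0x29] <- [f7 21 f1 1c 62 7a e1]
query mem[0x13]=0xe1, mem[0x29]=0xe1, mem[0x10]=0xe1, mem[0x1b]=0x62, mem[0x1f]=0x46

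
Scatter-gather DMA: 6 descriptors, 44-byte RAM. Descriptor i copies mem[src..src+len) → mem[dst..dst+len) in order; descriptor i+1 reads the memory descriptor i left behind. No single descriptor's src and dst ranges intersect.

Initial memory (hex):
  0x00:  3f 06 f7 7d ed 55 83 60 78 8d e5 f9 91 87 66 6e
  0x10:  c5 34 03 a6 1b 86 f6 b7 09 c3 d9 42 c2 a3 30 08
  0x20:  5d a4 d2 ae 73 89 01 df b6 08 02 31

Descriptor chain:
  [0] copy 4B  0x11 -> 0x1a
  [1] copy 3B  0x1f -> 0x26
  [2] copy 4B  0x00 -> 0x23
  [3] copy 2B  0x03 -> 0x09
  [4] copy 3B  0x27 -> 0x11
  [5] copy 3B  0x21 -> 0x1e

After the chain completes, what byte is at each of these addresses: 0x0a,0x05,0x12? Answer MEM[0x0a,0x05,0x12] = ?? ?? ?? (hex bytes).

D0: mem[0x1a..0x1d] <- [34 03 a6 1b]
D1: mem[0x26..0x28] <- [08 5d a4]
D2: mem[0x23..0x26] <- [3f 06 f7 7d]
D3: mem[0x09..0x0a] <- [7d ed]
D4: mem[0x11..0x13] <- [5d a4 08]
D5: mem[0x1e..0x20] <- [a4 d2 3f]
query mem[0x0a]=0xed, mem[0x05]=0x55, mem[0x12]=0xa4

MEM[0x0a,0x05,0x12] = ed 55 a4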